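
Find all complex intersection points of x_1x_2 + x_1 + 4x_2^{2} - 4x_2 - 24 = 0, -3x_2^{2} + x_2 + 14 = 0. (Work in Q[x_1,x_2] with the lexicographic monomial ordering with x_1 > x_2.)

Compute a lex Gröbner basis by Buchberger's algorithm.
f_1 = x_1x_2 + x_1 + 4x_2^{2} - 4x_2 - 24, LT = x_1x_2.
f_2 = -3x_2^{2} + x_2 + 14, LT = x_2^{2}.

S(f_1,f_2): lcm = x_1x_2^{2}. S = \tfrac{4}{3}x_1x_2 + \tfrac{14}{3}x_1 + 4x_2^{3} - 4x_2^{2} - 24x_2.
  leading term x_1x_2: subtract (\tfrac{4}{3})·f_1 from \tfrac{4}{3}x_1x_2 + \tfrac{14}{3}x_1 + 4x_2^{3} - 4x_2^{2} - 24x_2 → \tfrac{10}{3}x_1 + 4x_2^{3} - \tfrac{28}{3}x_2^{2} - \tfrac{56}{3}x_2 + 32
  leading term x_1: no divisor's leading term divides it; move \tfrac{10}{3}x_1 to the remainder.
  leading term x_2^{3}: subtract (-\tfrac{4}{3}x_2)·f_2 from 4x_2^{3} - \tfrac{28}{3}x_2^{2} - \tfrac{56}{3}x_2 + 32 → -8x_2^{2} + 32
  leading term x_2^{2}: subtract (\tfrac{8}{3})·f_2 from -8x_2^{2} + 32 → -\tfrac{8}{3}x_2 - \tfrac{16}{3}
  leading term x_2: no divisor's leading term divides it; move -\tfrac{8}{3}x_2 to the remainder.
  leading term 1: no divisor's leading term divides it; move -\tfrac{16}{3} to the remainder.
  remainder \tfrac{10}{3}x_1 - \tfrac{8}{3}x_2 - \tfrac{16}{3} ≠ 0; add h_3 = \tfrac{10}{3}x_1 - \tfrac{8}{3}x_2 - \tfrac{16}{3} to the basis.

The other S-polynomials (S(f_1,h_3), S(f_2,h_3)) all reduce to 0 modulo the current basis, so we have a Gröbner basis.
Inter-reduce: drop elements whose leading term is divisible by another's, tail-reduce, and make monic.
Reduced Gröbner basis: {x_1 - \tfrac{4}{5}x_2 - \tfrac{8}{5}, x_2^{2} - \tfrac{1}{3}x_2 - \tfrac{14}{3}}.

Elimination: the polynomial x_2^{2} - \tfrac{1}{3}x_2 - \tfrac{14}{3} lies in the elimination ideal for x_2, so x_2 ∈ {-2, 7/3}. For each such x_2, the remaining basis elements (now univariate) give the rest of the solution.
  x_2 = -2: the earlier basis element becomes x_1 = 0, giving x_1 = 0 — point (0, -2).
  x_2 = 7/3: the earlier basis element becomes x_1 - \tfrac{52}{15} = 0, giving x_1 = 52/15 — point (52/15, 7/3).

{(0, -2), (52/15, 7/3)}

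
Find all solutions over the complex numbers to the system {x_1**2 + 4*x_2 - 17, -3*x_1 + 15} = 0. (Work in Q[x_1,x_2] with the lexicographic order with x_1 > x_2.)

Compute a lex Gröbner basis by Buchberger's algorithm.
f_1 = x_1**2 + 4*x_2 - 17, LT = x_1**2.
f_2 = -3*x_1 + 15, LT = x_1.

S(f_1,f_2): lcm = x_1**2. S = 5*x_1 + 4*x_2 - 17.
  leading term x_1: subtract (-5/3)·f_2 from 5*x_1 + 4*x_2 - 17 → 4*x_2 + 8
  leading term x_2: no divisor's leading term divides it; move 4*x_2 to the remainder.
  leading term 1: no divisor's leading term divides it; move 8 to the remainder.
  remainder 4*x_2 + 8 ≠ 0; add h_3 = 4*x_2 + 8 to the basis.

S(f_1,h_3): leading monomials are coprime, so the S-polynomial reduces to 0 (Buchberger's first criterion).
S(f_2,h_3): leading monomials are coprime, so the S-polynomial reduces to 0 (Buchberger's first criterion).
Every S-polynomial of the final basis reduces to 0, so we have a Gröbner basis.
Inter-reduce: drop elements whose leading term is divisible by another's, tail-reduce, and make monic.
Reduced Gröbner basis: {x_1 - 5, x_2 + 2}.

Elimination: the polynomial x_2 + 2 lies in the elimination ideal for x_2, so x_2 ∈ {-2}. For each such x_2, the remaining basis elements (now univariate) give the rest of the solution.
  x_2 = -2: the earlier basis element becomes x_1 - 5 = 0, giving x_1 = 5 — point (5, -2).
Each listed point satisfies every original equation (direct substitution).

{(5, -2)}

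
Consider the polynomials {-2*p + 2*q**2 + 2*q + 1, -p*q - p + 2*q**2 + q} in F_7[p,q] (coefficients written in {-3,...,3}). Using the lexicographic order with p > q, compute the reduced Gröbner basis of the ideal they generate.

G = {p - q**2 - q + 3, q**3 - 3*q - 3}

f_1 = -2*p + 2*q**2 + 2*q + 1, LT = p.
f_2 = -p*q - p + 2*q**2 + q, LT = p*q.

S(f_1,f_2): lcm = p*q. S = -p - q**3 + q**2 - 3*q.
  leading term p: subtract (-3)·f_1 from -p - q**3 + q**2 - 3*q → -q**3 + 3*q + 3
  leading term q**3: no divisor's leading term divides it; move -q**3 to the remainder.
  leading term q: no divisor's leading term divides it; move 3*q to the remainder.
  leading term 1: no divisor's leading term divides it; move 3 to the remainder.
  remainder -q**3 + 3*q + 3 ≠ 0; add g_3 = -q**3 + 3*q + 3 to the basis.

The other S-polynomials (S(f_1,g_3), S(f_2,g_3)) all reduce to 0 modulo the current basis, so we have a Gröbner basis.
Inter-reduce: drop elements whose leading term is divisible by another's, tail-reduce, and make monic.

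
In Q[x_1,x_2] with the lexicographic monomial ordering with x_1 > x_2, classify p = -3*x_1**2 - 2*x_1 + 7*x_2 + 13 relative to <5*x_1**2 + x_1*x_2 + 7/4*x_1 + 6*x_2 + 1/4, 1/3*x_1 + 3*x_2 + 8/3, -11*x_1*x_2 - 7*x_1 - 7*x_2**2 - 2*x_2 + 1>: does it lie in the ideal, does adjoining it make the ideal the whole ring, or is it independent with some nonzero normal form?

Adjoining -3*x_1**2 - 2*x_1 + 7*x_2 + 13 makes the ideal the whole ring: the system is inconsistent.

First compute the reduced Gröbner basis of I by Buchberger's algorithm.
f_1 = 5*x_1**2 + x_1*x_2 + 7/4*x_1 + 6*x_2 + 1/4, LT = x_1**2.
f_2 = 1/3*x_1 + 3*x_2 + 8/3, LT = x_1.
f_3 = -11*x_1*x_2 - 7*x_1 - 7*x_2**2 - 2*x_2 + 1, LT = x_1*x_2.

S(f_1,f_2): lcm = x_1**2. S = -44/5*x_1*x_2 - 153/20*x_1 + 6/5*x_2 + 1/20.
  reduce S modulo (f_1, f_2, f_3):
  remainder 396/5*x_2**2 + 2809/20*x_2 + 245/4 ≠ 0; add h_4 = 396/5*x_2**2 + 2809/20*x_2 + 245/4 to the basis.

S(f_1,f_3): lcm = x_1**2*x_2. S = -7/11*x_1**2 - 24/55*x_1*x_2**2 + 37/220*x_1*x_2 + 1/11*x_1 + 6/5*x_2**2 + 1/20*x_2.
  reduce S modulo (f_1, f_2, f_3, h_4):
  remainder 341783/255552*x_2 + 341783/255552 ≠ 0; add h_5 = 341783/255552*x_2 + 341783/255552 to the basis.

The other S-polynomials (S(f_2,f_3), S(f_1,h_4), S(f_2,h_4), S(f_3,h_4), S(f_1,h_5), S(f_2,h_5), S(f_3,h_5), S(h_4,h_5)) all reduce to 0 modulo the current basis, so we have a Gröbner basis.
Inter-reduce: drop elements whose leading term is divisible by another's, tail-reduce, and make monic.
Reduced Gröbner basis: {x_1 - 1, x_2 + 1}.
Label its elements g_1 = x_1 - 1, g_2 = x_2 + 1.

Reduce p = -3*x_1**2 - 2*x_1 + 7*x_2 + 13 modulo G:
  leading term x_1**2: subtract (-3*x_1)·g_1 from -3*x_1**2 - 2*x_1 + 7*x_2 + 13 → -5*x_1 + 7*x_2 + 13
  leading term x_1: subtract (-5)·g_1 from -5*x_1 + 7*x_2 + 13 → 7*x_2 + 8
  leading term x_2: subtract (7)·g_2 from 7*x_2 + 8 → 1
  leading term 1: no divisor's leading term divides it; move 1 to the remainder.
  normal form = 1.
The normal form is nonzero, so p ∉ I. Since p minus its normal form lies in I, I + (p) = I + (r) where r = 1; decide whether this ideal is the whole ring.
Here r = 1 is a nonzero constant, hence a unit: 1 ∈ I + (p), the Gröbner basis of I + (p) is {1}, and the enlarged system has no common solution — adjoining p is inconsistent.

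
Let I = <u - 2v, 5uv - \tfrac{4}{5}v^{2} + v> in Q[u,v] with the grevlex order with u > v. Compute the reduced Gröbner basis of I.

The reduced Gröbner basis is the canonical form of the ideal for this ordering.

f_1 = u - 2v, LT = u.
f_2 = 5uv - \tfrac{4}{5}v^{2} + v, LT = uv.

S(f_1,f_2): lcm = uv. S = -\tfrac{46}{25}v^{2} - \tfrac{1}{5}v.
  leading term v^{2}: no divisor's leading term divides it; move -\tfrac{46}{25}v^{2} to the remainder.
  leading term v: no divisor's leading term divides it; move -\tfrac{1}{5}v to the remainder.
  remainder -\tfrac{46}{25}v^{2} - \tfrac{1}{5}v ≠ 0; add g_3 = -\tfrac{46}{25}v^{2} - \tfrac{1}{5}v to the basis.

S(f_1,g_3): leading monomials are coprime, so the S-polynomial reduces to 0 (Buchberger's first criterion).
S(f_2,g_3): lcm = uv^{2}. S = -\tfrac{4}{25}v^{3} - \tfrac{5}{46}uv + \tfrac{1}{5}v^{2}.
  leading term v^{3}: subtract (\tfrac{2}{23}v)·g_3 from -\tfrac{4}{25}v^{3} - \tfrac{5}{46}uv + \tfrac{1}{5}v^{2} → -\tfrac{5}{46}uv + \tfrac{5}{23}v^{2}
  leading term uv: subtract (-\tfrac{5}{46}v)·f_1 from -\tfrac{5}{46}uv + \tfrac{5}{23}v^{2} → 0
  remainder 0.

Every S-polynomial of the final basis reduces to 0, so we have a Gröbner basis.
Inter-reduce: drop elements whose leading term is divisible by another's, tail-reduce, and make monic.

G = {v^{2} + \tfrac{5}{46}v, u - 2v}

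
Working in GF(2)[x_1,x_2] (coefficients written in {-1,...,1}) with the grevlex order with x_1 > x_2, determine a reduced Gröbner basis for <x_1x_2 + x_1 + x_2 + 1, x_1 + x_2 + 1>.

f_1 = x_1x_2 + x_1 + x_2 + 1, LT = x_1x_2.
f_2 = x_1 + x_2 + 1, LT = x_1.

S(f_1,f_2): lcm = x_1x_2. S = x_2^{2} + x_1 + 1.
  leading term x_2^{2}: no divisor's leading term divides it; move x_2^{2} to the remainder.
  leading term x_1: subtract (1)·f_2 from x_1 + 1 → x_2
  leading term x_2: no divisor's leading term divides it; move x_2 to the remainder.
  remainder x_2^{2} + x_2 ≠ 0; add g_3 = x_2^{2} + x_2 to the basis.

The other S-polynomials (S(f_1,g_3), S(f_2,g_3)) all reduce to 0 modulo the current basis, so we have a Gröbner basis.
Inter-reduce: drop elements whose leading term is divisible by another's, tail-reduce, and make monic.

G = {x_2^{2} + x_2, x_1 + x_2 + 1}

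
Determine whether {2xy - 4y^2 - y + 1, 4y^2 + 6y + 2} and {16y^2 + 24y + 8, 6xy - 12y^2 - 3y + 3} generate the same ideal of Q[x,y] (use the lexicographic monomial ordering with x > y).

Since reduced Gröbner bases are canonical representatives of ideals under a given ordering, it suffices to compute and compare them.
Buchberger on the first generating set:
f_1 = 2xy - 4y^2 - y + 1, LT = xy.
f_2 = 4y^2 + 6y + 2, LT = y^2.

S(f_1,f_2): lcm = xy^2. S = -3/2xy - 1/2x - 2y^3 - 1/2y^2 + 1/2y.
  reduce S modulo (f_1, f_2):
  remainder -1/2x + 3/2y + 1 ≠ 0; add g_3 = -1/2x + 3/2y + 1 to the basis.

The other S-polynomials (S(f_1,g_3), S(f_2,g_3)) all reduce to 0 modulo the current basis, so we have a Gröbner basis.
Inter-reduce: drop elements whose leading term is divisible by another's, tail-reduce, and make monic.
Reduced Gröbner basis: {x - 3y - 2, y^2 + 3/2y + 1/2}.

Buchberger on the second generating set:
h_1 = 16y^2 + 24y + 8, LT = y^2.
h_2 = 6xy - 12y^2 - 3y + 3, LT = xy.

S(h_1,h_2): lcm = xy^2. S = 3/2xy + 1/2x + 2y^3 + 1/2y^2 - 1/2y.
  reduce S modulo (h_1, h_2):
  remainder 1/2x - 3/2y - 1 ≠ 0; add k_3 = 1/2x - 3/2y - 1 to the basis.

The other S-polynomials (S(h_1,k_3), S(h_2,k_3)) all reduce to 0 modulo the current basis, so we have a Gröbner basis.
Inter-reduce: drop elements whose leading term is divisible by another's, tail-reduce, and make monic.
Reduced Gröbner basis: {x - 3y - 2, y^2 + 3/2y + 1/2}.

Same reduced basis, so the two generating sets span the same ideal.

Yes, the ideals are equal.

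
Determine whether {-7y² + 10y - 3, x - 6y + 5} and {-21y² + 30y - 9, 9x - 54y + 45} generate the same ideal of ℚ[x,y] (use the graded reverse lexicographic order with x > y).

Yes, the ideals are equal.

For a fixed monomial order, each ideal has a unique reduced Gröbner basis; comparing bases decides equality.
Buchberger on the first generating set:
f_1 = -7y² + 10y - 3, LT = y².
f_2 = x - 6y + 5, LT = x.

S(f_1,f_2): leading monomials are coprime, so the S-polynomial reduces to 0 (Buchberger's first criterion).
Every S-polynomial of the final basis reduces to 0, so we have a Gröbner basis.
Inter-reduce: drop elements whose leading term is divisible by another's, tail-reduce, and make monic.
Reduced Gröbner basis: {y² - 10/7y + 3/7, x - 6y + 5}.

Buchberger on the second generating set:
h_1 = -21y² + 30y - 9, LT = y².
h_2 = 9x - 54y + 45, LT = x.

S(h_1,h_2): leading monomials are coprime, so the S-polynomial reduces to 0 (Buchberger's first criterion).
Every S-polynomial of the final basis reduces to 0, so we have a Gröbner basis.
Inter-reduce: drop elements whose leading term is divisible by another's, tail-reduce, and make monic.
Reduced Gröbner basis: {y² - 10/7y + 3/7, x - 6y + 5}.

Same reduced basis, so the two generating sets span the same ideal.
The same test decides containment: I ⊆ J iff every generator of I reduces to 0 modulo a Gröbner basis of J.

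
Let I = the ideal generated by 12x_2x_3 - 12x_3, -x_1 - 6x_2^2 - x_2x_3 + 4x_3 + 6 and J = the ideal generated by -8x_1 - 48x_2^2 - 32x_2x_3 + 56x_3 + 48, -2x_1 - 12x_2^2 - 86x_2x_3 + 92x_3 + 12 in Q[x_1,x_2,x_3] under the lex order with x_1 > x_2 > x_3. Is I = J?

Two ideals are equal iff their reduced Gröbner bases coincide (the reduced basis is unique for a fixed ordering).
Buchberger on the first generating set:
f_1 = 12x_2x_3 - 12x_3, LT = x_2x_3.
f_2 = -x_1 - 6x_2^2 - x_2x_3 + 4x_3 + 6, LT = x_1.

The S-polynomials (S(f_1,f_2)) all reduce to 0 modulo the current basis, so we have a Gröbner basis.
Inter-reduce: drop elements whose leading term is divisible by another's, tail-reduce, and make monic.
Reduced Gröbner basis: {x_1 + 6x_2^2 - 3x_3 - 6, x_2x_3 - x_3}.

Buchberger on the second generating set:
h_1 = -8x_1 - 48x_2^2 - 32x_2x_3 + 56x_3 + 48, LT = x_1.
h_2 = -2x_1 - 12x_2^2 - 86x_2x_3 + 92x_3 + 12, LT = x_1.

S(h_1,h_2): lcm = x_1. S = -39x_2x_3 + 39x_3.
  leading term x_2x_3: no divisor's leading term divides it; move -39x_2x_3 to the remainder.
  leading term x_3: no divisor's leading term divides it; move 39x_3 to the remainder.
  remainder -39x_2x_3 + 39x_3 ≠ 0; add k_3 = -39x_2x_3 + 39x_3 to the basis.

The other S-polynomials (S(h_1,k_3), S(h_2,k_3)) all reduce to 0 modulo the current basis, so we have a Gröbner basis.
Inter-reduce: drop elements whose leading term is divisible by another's, tail-reduce, and make monic.
Reduced Gröbner basis: {x_1 + 6x_2^2 - 3x_3 - 6, x_2x_3 - x_3}.

The two bases agree; hence the ideals are identical.
The same test decides containment: I ⊆ J iff every generator of I reduces to 0 modulo a Gröbner basis of J.

Yes, the ideals are equal.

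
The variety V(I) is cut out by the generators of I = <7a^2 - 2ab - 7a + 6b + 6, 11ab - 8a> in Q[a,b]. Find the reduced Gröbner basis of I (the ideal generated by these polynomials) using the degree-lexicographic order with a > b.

f_1 = 7a^2 - 2ab - 7a + 6b + 6, LT = a^2.
f_2 = 11ab - 8a, LT = ab.

S(f_1,f_2): lcm = a^2b. S = -2/7ab^2 + 8/11a^2 - ab + 6/7b^2 + 6/7b.
  leading term ab^2: subtract (-2/77b)·f_2 from -2/7ab^2 + 8/11a^2 - ab + 6/7b^2 + 6/7b → 8/11a^2 - 93/77ab + 6/7b^2 + 6/7b
  leading term a^2: subtract (8/77)·f_1 from 8/11a^2 - 93/77ab + 6/7b^2 + 6/7b → -ab + 6/7b^2 + 8/11a + 18/77b - 48/77
  leading term ab: subtract (-1/11)·f_2 from -ab + 6/7b^2 + 8/11a + 18/77b - 48/77 → 6/7b^2 + 18/77b - 48/77
  leading term b^2: no divisor's leading term divides it; move 6/7b^2 to the remainder.
  leading term b: no divisor's leading term divides it; move 18/77b to the remainder.
  leading term 1: no divisor's leading term divides it; move -48/77 to the remainder.
  remainder 6/7b^2 + 18/77b - 48/77 ≠ 0; add g_3 = 6/7b^2 + 18/77b - 48/77 to the basis.

The other S-polynomials (S(f_1,g_3), S(f_2,g_3)) all reduce to 0 modulo the current basis, so we have a Gröbner basis.

G = {a^2 - 93/77a + 6/7b + 6/7, ab - 8/11a, b^2 + 3/11b - 8/11}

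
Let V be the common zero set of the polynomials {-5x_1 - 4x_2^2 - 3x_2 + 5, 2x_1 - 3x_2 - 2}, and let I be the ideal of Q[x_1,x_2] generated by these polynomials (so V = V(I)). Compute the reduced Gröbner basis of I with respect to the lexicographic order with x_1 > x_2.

The reduced Gröbner basis is the canonical form of the ideal for this ordering.

f_1 = -5x_1 - 4x_2^2 - 3x_2 + 5, LT = x_1.
f_2 = 2x_1 - 3x_2 - 2, LT = x_1.

S(f_1,f_2): lcm = x_1. S = 4/5x_2^2 + 21/10x_2.
  leading term x_2^2: no divisor's leading term divides it; move 4/5x_2^2 to the remainder.
  leading term x_2: no divisor's leading term divides it; move 21/10x_2 to the remainder.
  remainder 4/5x_2^2 + 21/10x_2 ≠ 0; add g_3 = 4/5x_2^2 + 21/10x_2 to the basis.

S(f_1,g_3): leading monomials are coprime, so the S-polynomial reduces to 0 (Buchberger's first criterion).
S(f_2,g_3): leading monomials are coprime, so the S-polynomial reduces to 0 (Buchberger's first criterion).
Every S-polynomial of the final basis reduces to 0, so we have a Gröbner basis.
Inter-reduce: drop elements whose leading term is divisible by another's, tail-reduce, and make monic.

G = {x_1 - 3/2x_2 - 1, x_2^2 + 21/8x_2}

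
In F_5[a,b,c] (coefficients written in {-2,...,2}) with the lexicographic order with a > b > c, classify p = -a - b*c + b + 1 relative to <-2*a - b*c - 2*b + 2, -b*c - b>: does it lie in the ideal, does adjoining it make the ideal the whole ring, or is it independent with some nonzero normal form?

-a - b*c + b + 1 lies in I (it reduces to 0).

First compute the reduced Gröbner basis of I by Buchberger's algorithm.
f_1 = -2*a - b*c - 2*b + 2, LT = a.
f_2 = -b*c - b, LT = b*c.

The S-polynomials (S(f_1,f_2)) all reduce to 0 modulo the current basis, so we have a Gröbner basis.
Inter-reduce: drop elements whose leading term is divisible by another's, tail-reduce, and make monic.
Reduced Gröbner basis: {a - 2*b - 1, b*c + b}.
Label its elements g_1 = a - 2*b - 1, g_2 = b*c + b.

Reduce p = -a - b*c + b + 1 modulo G:
  leading term a: subtract (-1)·g_1 from -a - b*c + b + 1 → -b*c - b
  leading term b*c: subtract (-1)·g_2 from -b*c - b → 0
  normal form = 0.
Since the normal form is 0, p ∈ I.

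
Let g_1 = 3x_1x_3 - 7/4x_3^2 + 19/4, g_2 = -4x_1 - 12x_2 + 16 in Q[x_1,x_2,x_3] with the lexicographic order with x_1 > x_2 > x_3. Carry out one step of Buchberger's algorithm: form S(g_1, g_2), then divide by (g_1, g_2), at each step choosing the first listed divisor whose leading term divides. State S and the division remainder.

S(g_1, g_2) = -3x_2x_3 - 7/12x_3^2 + 4x_3 + 19/12; remainder on division = -3x_2x_3 - 7/12x_3^2 + 4x_3 + 19/12.

lcm(LM(g_1), LM(g_2)) = x_1x_3.
S = (lcm/LT(g_1))·g_1 − (lcm/LT(g_2))·g_2 = -3x_2x_3 - 7/12x_3^2 + 4x_3 + 19/12.
Reduce S modulo (g_1, g_2) in that order:
  leading term x_2x_3: no divisor's leading term divides it; move -3x_2x_3 to the remainder.
  leading term x_3^2: no divisor's leading term divides it; move -7/12x_3^2 to the remainder.
  leading term x_3: no divisor's leading term divides it; move 4x_3 to the remainder.
  leading term 1: no divisor's leading term divides it; move 19/12 to the remainder.
The remainder -3x_2x_3 - 7/12x_3^2 + 4x_3 + 19/12 is nonzero, so it would be added as the next basis element.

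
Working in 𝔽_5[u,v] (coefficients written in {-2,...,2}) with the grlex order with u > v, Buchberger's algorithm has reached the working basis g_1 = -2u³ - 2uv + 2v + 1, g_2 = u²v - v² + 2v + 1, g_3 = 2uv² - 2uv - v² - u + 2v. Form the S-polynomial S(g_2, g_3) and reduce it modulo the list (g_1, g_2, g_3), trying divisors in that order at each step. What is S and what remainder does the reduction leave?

lcm(LM(g_2), LM(g_3)) = u²v².
S = (lcm/LT(g_2))·g_2 − (lcm/LT(g_3))·g_3 = u²v - 2uv² - v³ - 2u² - uv + 2v² + v.
Reduce S modulo (g_1, g_2, g_3) in that order:
  leading term u²v: subtract (1)·g_2 from u²v - 2uv² - v³ - 2u² - uv + 2v² + v → -2uv² - v³ - 2u² - uv - 2v² - v - 1
  leading term uv²: subtract (-1)·g_3 from -2uv² - v³ - 2u² - uv - 2v² - v - 1 → -v³ - 2u² + 2uv + 2v² - u + v - 1
  leading term v³: no divisor's leading term divides it; move -v³ to the remainder.
  leading term u²: no divisor's leading term divides it; move -2u² to the remainder.
  leading term uv: no divisor's leading term divides it; move 2uv to the remainder.
  leading term v²: no divisor's leading term divides it; move 2v² to the remainder.
  leading term u: no divisor's leading term divides it; move -u to the remainder.
  leading term v: no divisor's leading term divides it; move v to the remainder.
  leading term 1: no divisor's leading term divides it; move -1 to the remainder.
The remainder -v³ - 2u² + 2uv + 2v² - u + v - 1 is nonzero, so it would be added as the next basis element.

S(g_2, g_3) = u²v - 2uv² - v³ - 2u² - uv + 2v² + v; remainder on division = -v³ - 2u² + 2uv + 2v² - u + v - 1.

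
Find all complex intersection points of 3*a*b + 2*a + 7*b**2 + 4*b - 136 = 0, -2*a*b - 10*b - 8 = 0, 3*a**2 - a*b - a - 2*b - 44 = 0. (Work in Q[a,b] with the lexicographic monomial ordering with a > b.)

Compute a lex Gröbner basis by Buchberger's algorithm.
f_1 = 3*a*b + 2*a + 7*b**2 + 4*b - 136, LT = a*b.
f_2 = -2*a*b - 10*b - 8, LT = a*b.
f_3 = 3*a**2 - a*b - a - 2*b - 44, LT = a**2.

S(f_1,f_2): lcm = a*b. S = 2/3*a + 7/3*b**2 - 11/3*b - 148/3.
  leading term a: no divisor's leading term divides it; move 2/3*a to the remainder.
  leading term b**2: no divisor's leading term divides it; move 7/3*b**2 to the remainder.
  leading term b: no divisor's leading term divides it; move -11/3*b to the remainder.
  leading term 1: no divisor's leading term divides it; move -148/3 to the remainder.
  remainder 2/3*a + 7/3*b**2 - 11/3*b - 148/3 ≠ 0; add h_4 = 2/3*a + 7/3*b**2 - 11/3*b - 148/3 to the basis.

S(f_1,f_3): lcm = a**2*b. S = 2/3*a**2 + 8/3*a*b**2 + 5/3*a*b - 136/3*a + 2/3*b**2 + 44/3*b.
  leading term a**2: subtract (2/9)·f_3 from 2/3*a**2 + 8/3*a*b**2 + 5/3*a*b - 136/3*a + 2/3*b**2 + 44/3*b → 8/3*a*b**2 + 17/9*a*b - 406/9*a + 2/3*b**2 + 136/9*b + 88/9
  leading term a*b**2: subtract (8/9*b)·f_1 from 8/3*a*b**2 + 17/9*a*b - 406/9*a + 2/3*b**2 + 136/9*b + 88/9 → 1/9*a*b - 406/9*a - 56/9*b**3 - 26/9*b**2 + 136*b + 88/9
  leading term a*b: subtract (1/27)·f_1 from 1/9*a*b - 406/9*a - 56/9*b**3 - 26/9*b**2 + 136*b + 88/9 → -1220/27*a - 56/9*b**3 - 85/27*b**2 + 3668/27*b + 400/27
  leading term a: subtract (-610/9)·h_4 from -1220/27*a - 56/9*b**3 - 85/27*b**2 + 3668/27*b + 400/27 → -56/9*b**3 + 155*b**2 - 338/3*b - 29960/9
  leading term b**3: no divisor's leading term divides it; move -56/9*b**3 to the remainder.
  leading term b**2: no divisor's leading term divides it; move 155*b**2 to the remainder.
  leading term b: no divisor's leading term divides it; move -338/3*b to the remainder.
  leading term 1: no divisor's leading term divides it; move -29960/9 to the remainder.
  remainder -56/9*b**3 + 155*b**2 - 338/3*b - 29960/9 ≠ 0; add h_5 = -56/9*b**3 + 155*b**2 - 338/3*b - 29960/9 to the basis.

S(f_2,f_3): lcm = a**2*b. S = 1/3*a*b**2 + 16/3*a*b + 4*a + 2/3*b**2 + 44/3*b.
  leading term a*b**2: subtract (1/9*b)·f_1 from 1/3*a*b**2 + 16/3*a*b + 4*a + 2/3*b**2 + 44/3*b → 46/9*a*b + 4*a - 7/9*b**3 + 2/9*b**2 + 268/9*b
  leading term a*b: subtract (46/27)·f_1 from 46/9*a*b + 4*a - 7/9*b**3 + 2/9*b**2 + 268/9*b → 16/27*a - 7/9*b**3 - 316/27*b**2 + 620/27*b + 6256/27
  leading term a: subtract (8/9)·h_4 from 16/27*a - 7/9*b**3 - 316/27*b**2 + 620/27*b + 6256/27 → -7/9*b**3 - 124/9*b**2 + 236/9*b + 2480/9
  leading term b**3: subtract (1/8)·h_5 from -7/9*b**3 - 124/9*b**2 + 236/9*b + 2480/9 → -2387/72*b**2 + 1451/36*b + 2075/3
  leading term b**2: no divisor's leading term divides it; move -2387/72*b**2 to the remainder.
  leading term b: no divisor's leading term divides it; move 1451/36*b to the remainder.
  leading term 1: no divisor's leading term divides it; move 2075/3 to the remainder.
  remainder -2387/72*b**2 + 1451/36*b + 2075/3 ≠ 0; add h_6 = -2387/72*b**2 + 1451/36*b + 2075/3 to the basis.

S(f_1,h_4): lcm = a*b. S = 2/3*a - 7/2*b**3 + 47/6*b**2 + 226/3*b - 136/3.
  leading term a: subtract (1)·h_4 from 2/3*a - 7/2*b**3 + 47/6*b**2 + 226/3*b - 136/3 → -7/2*b**3 + 11/2*b**2 + 79*b + 4
  leading term b**3: subtract (9/16)·h_5 from -7/2*b**3 + 11/2*b**2 + 79*b + 4 → -1307/16*b**2 + 1139/8*b + 3753/2
  leading term b**2: subtract (11763/4774)·h_6 from -1307/16*b**2 + 1139/8*b + 3753/2 → 102792/2387*b + 411168/2387
  leading term b: no divisor's leading term divides it; move 102792/2387*b to the remainder.
  leading term 1: no divisor's leading term divides it; move 411168/2387 to the remainder.
  remainder 102792/2387*b + 411168/2387 ≠ 0; add h_7 = 102792/2387*b + 411168/2387 to the basis.

The other S-polynomials (S(f_2,h_4), S(f_3,h_4), S(f_1,h_5), S(f_2,h_5), S(f_3,h_5), S(h_4,h_5), S(f_1,h_6), S(f_2,h_6), S(f_3,h_6), S(h_4,h_6), S(h_5,h_6), S(f_1,h_7), S(f_2,h_7), S(f_3,h_7), S(h_4,h_7), S(h_5,h_7), S(h_6,h_7)) all reduce to 0 modulo the current basis, so we have a Gröbner basis.
Inter-reduce: drop elements whose leading term is divisible by another's, tail-reduce, and make monic.
Reduced Gröbner basis: {a + 4, b + 4}.

Elimination: the polynomial b + 4 lies in the elimination ideal for b, so b ∈ {-4}. For each such b, the remaining basis elements (now univariate) give the rest of the solution.
  b = -4: the earlier basis element becomes a + 4 = 0, giving a = -4 — point (-4, -4).

{(-4, -4)}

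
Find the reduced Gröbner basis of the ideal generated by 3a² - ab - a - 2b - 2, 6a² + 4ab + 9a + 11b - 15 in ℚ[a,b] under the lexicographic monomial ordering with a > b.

f_1 = 3a² - ab - a - 2b - 2, LT = a².
f_2 = 6a² + 4ab + 9a + 11b - 15, LT = a².

S(f_1,f_2): lcm = a². S = -ab - 11/6a - 5/2b + 11/6.
  leading term ab: no divisor's leading term divides it; move -ab to the remainder.
  leading term a: no divisor's leading term divides it; move -11/6a to the remainder.
  leading term b: no divisor's leading term divides it; move -5/2b to the remainder.
  leading term 1: no divisor's leading term divides it; move 11/6 to the remainder.
  remainder -ab - 11/6a - 5/2b + 11/6 ≠ 0; add g_3 = -ab - 11/6a - 5/2b + 11/6 to the basis.

S(f_1,g_3): lcm = a²b. S = -11/6a² - ⅓ab² - 17/6ab + 11/6a - ⅔b² - ⅔b.
  leading term a²: subtract (-11/18)·f_1 from -11/6a² - ⅓ab² - 17/6ab + 11/6a - ⅔b² - ⅔b → -⅓ab² - 31/9ab + 11/9a - ⅔b² - 17/9b - 11/9
  leading term ab²: subtract (⅓b)·g_3 from -⅓ab² - 31/9ab + 11/9a - ⅔b² - 17/9b - 11/9 → -17/6ab + 11/9a + ⅙b² - 5/2b - 11/9
  leading term ab: subtract (17/6)·g_3 from -17/6ab + 11/9a + ⅙b² - 5/2b - 11/9 → 77/12a + ⅙b² + 55/12b - 77/12
  leading term a: no divisor's leading term divides it; move 77/12a to the remainder.
  leading term b²: no divisor's leading term divides it; move ⅙b² to the remainder.
  leading term b: no divisor's leading term divides it; move 55/12b to the remainder.
  leading term 1: no divisor's leading term divides it; move -77/12 to the remainder.
  remainder 77/12a + ⅙b² + 55/12b - 77/12 ≠ 0; add g_4 = 77/12a + ⅙b² + 55/12b - 77/12 to the basis.

S(f_2,g_3): lcm = a²b. S = -11/6a² + ⅔ab² - ab + 11/6a + 11/6b² - 5/2b.
  leading term a²: subtract (-11/18)·f_1 from -11/6a² + ⅔ab² - ab + 11/6a + 11/6b² - 5/2b → ⅔ab² - 29/18ab + 11/9a + 11/6b² - 67/18b - 11/9
  leading term ab²: subtract (-⅔b)·g_3 from ⅔ab² - 29/18ab + 11/9a + 11/6b² - 67/18b - 11/9 → -17/6ab + 11/9a + ⅙b² - 5/2b - 11/9
  leading term ab: subtract (17/6)·g_3 from -17/6ab + 11/9a + ⅙b² - 5/2b - 11/9 → 77/12a + ⅙b² + 55/12b - 77/12
  leading term a: subtract (1)·g_4 from 77/12a + ⅙b² + 55/12b - 77/12 → 0
  remainder 0.

S(f_1,g_4): lcm = a². S = -2/77ab² - 22/21ab + ⅔a - ⅔b - ⅔.
  leading term ab²: subtract (2/77b)·g_3 from -2/77ab² - 22/21ab + ⅔a - ⅔b - ⅔ → -ab + ⅔a + 5/77b² - 5/7b - ⅔
  leading term ab: subtract (1)·g_3 from -ab + ⅔a + 5/77b² - 5/7b - ⅔ → 5/2a + 5/77b² + 25/14b - 5/2
  leading term a: subtract (30/77)·g_4 from 5/2a + 5/77b² + 25/14b - 5/2 → 0
  remainder 0.

S(f_2,g_4): lcm = a². S = -2/77ab² - 1/21ab + 5/2a + 11/6b - 5/2.
  leading term ab²: subtract (2/77b)·g_3 from -2/77ab² - 1/21ab + 5/2a + 11/6b - 5/2 → 5/2a + 5/77b² + 25/14b - 5/2
  leading term a: subtract (30/77)·g_4 from 5/2a + 5/77b² + 25/14b - 5/2 → 0
  remainder 0.

S(g_3,g_4): lcm = ab. S = 11/6a - 2/77b³ - 5/7b² + 7/2b - 11/6.
  leading term a: subtract (2/7)·g_4 from 11/6a - 2/77b³ - 5/7b² + 7/2b - 11/6 → -2/77b³ - 16/21b² + 46/21b
  leading term b³: no divisor's leading term divides it; move -2/77b³ to the remainder.
  leading term b²: no divisor's leading term divides it; move -16/21b² to the remainder.
  leading term b: no divisor's leading term divides it; move 46/21b to the remainder.
  remainder -2/77b³ - 16/21b² + 46/21b ≠ 0; add g_5 = -2/77b³ - 16/21b² + 46/21b to the basis.

S(f_1,g_5): leading monomials are coprime, so the S-polynomial reduces to 0 (Buchberger's first criterion).
S(f_2,g_5): leading monomials are coprime, so the S-polynomial reduces to 0 (Buchberger's first criterion).
S(g_3,g_5): lcm = ab³. S = -55/2ab² + 253/3ab + 5/2b³ - 11/6b².
  leading term ab²: subtract (55/2b)·g_3 from -55/2ab² + 253/3ab + 5/2b³ - 11/6b² → 539/4ab + 5/2b³ + 803/12b² - 605/12b
  leading term ab: subtract (-539/4)·g_3 from 539/4ab + 5/2b³ + 803/12b² - 605/12b → -5929/24a + 5/2b³ + 803/12b² - 9295/24b + 5929/24
  leading term a: subtract (-77/2)·g_4 from -5929/24a + 5/2b³ + 803/12b² - 9295/24b + 5929/24 → 5/2b³ + 220/3b² - 1265/6b
  leading term b³: subtract (-385/4)·g_5 from 5/2b³ + 220/3b² - 1265/6b → 0
  remainder 0.

S(g_4,g_5): leading monomials are coprime, so the S-polynomial reduces to 0 (Buchberger's first criterion).
Every S-polynomial of the final basis reduces to 0, so we have a Gröbner basis.
Inter-reduce: drop elements whose leading term is divisible by another's, tail-reduce, and make monic.

G = {a + 2/77b² + 5/7b - 1, b³ + 88/3b² - 253/3b}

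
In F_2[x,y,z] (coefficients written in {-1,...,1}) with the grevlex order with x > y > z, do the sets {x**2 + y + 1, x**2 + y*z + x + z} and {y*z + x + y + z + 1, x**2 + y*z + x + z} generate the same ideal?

Equality of ideals is decidable: compute both reduced Gröbner bases (unique for the ordering) and check whether they agree.
Buchberger on the first generating set:
f_1 = x**2 + y + 1, LT = x**2.
f_2 = x**2 + y*z + x + z, LT = x**2.

S(f_1,f_2): lcm = x**2. S = y*z + x + y + z + 1.
  reduce S modulo (f_1, f_2):
  remainder y*z + x + y + z + 1 ≠ 0; add g_3 = y*z + x + y + z + 1 to the basis.

The other S-polynomials (S(f_1,g_3), S(f_2,g_3)) all reduce to 0 modulo the current basis, so we have a Gröbner basis.
Inter-reduce: drop elements whose leading term is divisible by another's, tail-reduce, and make monic.
Reduced Gröbner basis: {x**2 + y + 1, y*z + x + y + z + 1}.

Buchberger on the second generating set:
h_1 = y*z + x + y + z + 1, LT = y*z.
h_2 = x**2 + y*z + x + z, LT = x**2.

The S-polynomials (S(h_1,h_2)) all reduce to 0 modulo the current basis, so we have a Gröbner basis.
Inter-reduce: drop elements whose leading term is divisible by another's, tail-reduce, and make monic.
Reduced Gröbner basis: {x**2 + y + 1, y*z + x + y + z + 1}.

These coincide, so the ideals are equal.

Yes, the ideals are equal.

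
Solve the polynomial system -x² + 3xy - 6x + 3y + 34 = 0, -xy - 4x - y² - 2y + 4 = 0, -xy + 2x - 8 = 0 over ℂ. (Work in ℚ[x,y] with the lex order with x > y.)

Compute a lex Gröbner basis by Buchberger's algorithm.
f_1 = -x² + 3xy - 6x + 3y + 34, LT = x².
f_2 = -xy - 4x - y² - 2y + 4, LT = xy.
f_3 = -xy + 2x - 8, LT = xy.

S(f_1,f_2): lcm = x²y. S = -4x² - 4xy² + 4xy + 4x - 3y² - 34y.
  leading term x²: subtract (4)·f_1 from -4x² - 4xy² + 4xy + 4x - 3y² - 34y → -4xy² - 8xy + 28x - 3y² - 46y - 136
  leading term xy²: subtract (4y)·f_2 from -4xy² - 8xy + 28x - 3y² - 46y - 136 → 8xy + 28x + 4y³ + 5y² - 62y - 136
  leading term xy: subtract (-8)·f_2 from 8xy + 28x + 4y³ + 5y² - 62y - 136 → -4x + 4y³ - 3y² - 78y - 104
  leading term x: no divisor's leading term divides it; move -4x to the remainder.
  leading term y³: no divisor's leading term divides it; move 4y³ to the remainder.
  leading term y²: no divisor's leading term divides it; move -3y² to the remainder.
  leading term y: no divisor's leading term divides it; move -78y to the remainder.
  leading term 1: no divisor's leading term divides it; move -104 to the remainder.
  remainder -4x + 4y³ - 3y² - 78y - 104 ≠ 0; add h_4 = -4x + 4y³ - 3y² - 78y - 104 to the basis.

S(f_1,f_3): lcm = x²y. S = 2x² - 3xy² + 6xy - 8x - 3y² - 34y.
  leading term x²: subtract (-2)·f_1 from 2x² - 3xy² + 6xy - 8x - 3y² - 34y → -3xy² + 12xy - 20x - 3y² - 28y + 68
  leading term xy²: subtract (3y)·f_2 from -3xy² + 12xy - 20x - 3y² - 28y + 68 → 24xy - 20x + 3y³ + 3y² - 40y + 68
  leading term xy: subtract (-24)·f_2 from 24xy - 20x + 3y³ + 3y² - 40y + 68 → -116x + 3y³ - 21y² - 88y + 164
  leading term x: subtract (29)·h_4 from -116x + 3y³ - 21y² - 88y + 164 → -113y³ + 66y² + 2174y + 3180
  leading term y³: no divisor's leading term divides it; move -113y³ to the remainder.
  leading term y²: no divisor's leading term divides it; move 66y² to the remainder.
  leading term y: no divisor's leading term divides it; move 2174y to the remainder.
  leading term 1: no divisor's leading term divides it; move 3180 to the remainder.
  remainder -113y³ + 66y² + 2174y + 3180 ≠ 0; add h_5 = -113y³ + 66y² + 2174y + 3180 to the basis.

S(f_2,f_3): lcm = xy. S = 6x + y² + 2y - 12.
  leading term x: subtract (-3/2)·h_4 from 6x + y² + 2y - 12 → 6y³ - 7/2y² - 115y - 168
  leading term y³: subtract (-6/113)·h_5 from 6y³ - 7/2y² - 115y - 168 → 1/226y² + 49/113y + 96/113
  leading term y²: no divisor's leading term divides it; move 1/226y² to the remainder.
  leading term y: no divisor's leading term divides it; move 49/113y to the remainder.
  leading term 1: no divisor's leading term divides it; move 96/113 to the remainder.
  remainder 1/226y² + 49/113y + 96/113 ≠ 0; add h_6 = 1/226y² + 49/113y + 96/113 to the basis.

S(f_1,h_4): lcm = x². S = xy³ - ¾xy² - 45/2xy - 20x - 3y - 34.
  leading term xy³: subtract (-y²)·f_2 from xy³ - ¾xy² - 45/2xy - 20x - 3y - 34 → -19/4xy² - 45/2xy - 20x - y⁴ - 2y³ + 4y² - 3y - 34
  leading term xy²: subtract (19/4y)·f_2 from -19/4xy² - 45/2xy - 20x - y⁴ - 2y³ + 4y² - 3y - 34 → -7/2xy - 20x - y⁴ + 11/4y³ + 27/2y² - 22y - 34
  leading term xy: subtract (7/2)·f_2 from -7/2xy - 20x - y⁴ + 11/4y³ + 27/2y² - 22y - 34 → -6x - y⁴ + 11/4y³ + 17y² - 15y - 48
  leading term x: subtract (3/2)·h_4 from -6x - y⁴ + 11/4y³ + 17y² - 15y - 48 → -y⁴ - 13/4y³ + 43/2y² + 102y + 108
  leading term y⁴: subtract (1/113y)·h_5 from -y⁴ - 13/4y³ + 43/2y² + 102y + 108 → -1733/452y³ + 511/226y² + 8346/113y + 108
  leading term y³: subtract (1733/51076)·h_5 from -1733/452y³ + 511/226y² + 8346/113y + 108 → 277/12769y² + 2425/25538y + 1317/12769
  leading term y²: subtract (554/113)·h_6 from 277/12769y² + 2425/25538y + 1317/12769 → -459/226y - 459/113
  leading term y: no divisor's leading term divides it; move -459/226y to the remainder.
  leading term 1: no divisor's leading term divides it; move -459/113 to the remainder.
  remainder -459/226y - 459/113 ≠ 0; add h_7 = -459/226y - 459/113 to the basis.

The other S-polynomials (S(f_2,h_4), S(f_3,h_4), S(f_1,h_5), S(f_2,h_5), S(f_3,h_5), S(h_4,h_5), S(f_1,h_6), S(f_2,h_6), S(f_3,h_6), S(h_4,h_6), S(h_5,h_6), S(f_1,h_7), S(f_2,h_7), S(f_3,h_7), S(h_4,h_7), S(h_5,h_7), S(h_6,h_7)) all reduce to 0 modulo the current basis, so we have a Gröbner basis.
Inter-reduce: drop elements whose leading term is divisible by another's, tail-reduce, and make monic.
Reduced Gröbner basis: {x - 2, y + 2}.

Since the basis is lex-ordered, y + 2 is univariate in y. Its roots are {-2}. Back-substituting each root into the other basis elements fixes the other coordinates.
  y = -2: the earlier basis element becomes x - 2 = 0, giving x = 2 — point (2, -2).
Check: every point annihilates each of the original generators.
Zero-dimensionality of the ideal guarantees finitely many solutions over ℂ.

{(2, -2)}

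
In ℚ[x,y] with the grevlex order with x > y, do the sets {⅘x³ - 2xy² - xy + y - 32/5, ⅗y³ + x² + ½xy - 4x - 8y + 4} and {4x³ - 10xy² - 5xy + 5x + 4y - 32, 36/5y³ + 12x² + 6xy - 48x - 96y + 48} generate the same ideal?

No, the ideals differ.

Equality of ideals is decidable: compute both reduced Gröbner bases (unique for the ordering) and check whether they agree.
Buchberger on the first generating set:
f_1 = ⅘x³ - 2xy² - xy + y - 32/5, LT = x³.
f_2 = ⅗y³ + x² + ½xy - 4x - 8y + 4, LT = y³.

The S-polynomials (S(f_1,f_2)) all reduce to 0 modulo the current basis, so we have a Gröbner basis.
Inter-reduce: drop elements whose leading term is divisible by another's, tail-reduce, and make monic.
Reduced Gröbner basis: {x³ - 5/2xy² - 5/4xy + 5/4y - 8, y³ + 5/3x² + ⅚xy - 20/3x - 40/3y + 20/3}.

Buchberger on the second generating set:
h_1 = 4x³ - 10xy² - 5xy + 5x + 4y - 32, LT = x³.
h_2 = 36/5y³ + 12x² + 6xy - 48x - 96y + 48, LT = y³.

The S-polynomials (S(h_1,h_2)) all reduce to 0 modulo the current basis, so we have a Gröbner basis.
Inter-reduce: drop elements whose leading term is divisible by another's, tail-reduce, and make monic.
Reduced Gröbner basis: {x³ - 5/2xy² - 5/4xy + 5/4x + y - 8, y³ + 5/3x² + ⅚xy - 20/3x - 40/3y + 20/3}.

These differ, so the ideals are not equal.
The choice of monomial ordering does not affect the verdict — as long as both bases are computed under the same ordering, their equality decides ideal equality.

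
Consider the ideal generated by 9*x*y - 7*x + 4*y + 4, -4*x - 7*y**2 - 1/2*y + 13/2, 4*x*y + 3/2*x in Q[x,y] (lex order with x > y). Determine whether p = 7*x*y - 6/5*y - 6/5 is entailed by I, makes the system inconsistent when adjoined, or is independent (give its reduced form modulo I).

First compute the reduced Gröbner basis of I by Buchberger's algorithm.
f_1 = 9*x*y - 7*x + 4*y + 4, LT = x*y.
f_2 = -4*x - 7*y**2 - 1/2*y + 13/2, LT = x.
f_3 = 4*x*y + 3/2*x, LT = x*y.

S(f_1,f_2): lcm = x*y. S = -7/9*x - 7/4*y**3 - 1/8*y**2 + 149/72*y + 4/9.
  leading term x: subtract (7/36)·f_2 from -7/9*x - 7/4*y**3 - 1/8*y**2 + 149/72*y + 4/9 → -7/4*y**3 + 89/72*y**2 + 13/6*y - 59/72
  leading term y**3: no divisor's leading term divides it; move -7/4*y**3 to the remainder.
  leading term y**2: no divisor's leading term divides it; move 89/72*y**2 to the remainder.
  leading term y: no divisor's leading term divides it; move 13/6*y to the remainder.
  leading term 1: no divisor's leading term divides it; move -59/72 to the remainder.
  remainder -7/4*y**3 + 89/72*y**2 + 13/6*y - 59/72 ≠ 0; add h_4 = -7/4*y**3 + 89/72*y**2 + 13/6*y - 59/72 to the basis.

S(f_1,f_3): lcm = x*y. S = -83/72*x + 4/9*y + 4/9.
  leading term x: subtract (83/288)·f_2 from -83/72*x + 4/9*y + 4/9 → 581/288*y**2 + 113/192*y - 823/576
  leading term y**2: no divisor's leading term divides it; move 581/288*y**2 to the remainder.
  leading term y: no divisor's leading term divides it; move 113/192*y to the remainder.
  leading term 1: no divisor's leading term divides it; move -823/576 to the remainder.
  remainder 581/288*y**2 + 113/192*y - 823/576 ≠ 0; add h_5 = 581/288*y**2 + 113/192*y - 823/576 to the basis.

S(f_3,h_4): lcm = x*y**3. S = 545/504*x*y**2 + 26/21*x*y - 59/126*x.
  leading term x*y**2: subtract (545/4536*y)·f_1 from 545/504*x*y**2 + 26/21*x*y - 59/126*x → 9431/4536*x*y - 59/126*x - 545/1134*y**2 - 545/1134*y
  leading term x*y: subtract (9431/40824)·f_1 from 9431/4536*x*y - 59/126*x - 545/1134*y**2 - 545/1134*y → 46901/40824*x - 545/1134*y**2 - 1024/729*y - 9431/10206
  leading term x: subtract (-46901/163296)·f_2 from 46901/40824*x - 545/1134*y**2 - 1024/729*y - 9431/10206 → -406787/163296*y**2 - 168551/108864*y + 307921/326592
  leading term y**2: subtract (-406787/329427)·h_5 from -406787/163296*y**2 - 168551/108864*y + 307921/326592 → -1082525/1317708*y - 1082525/1317708
  leading term y: no divisor's leading term divides it; move -1082525/1317708*y to the remainder.
  leading term 1: no divisor's leading term divides it; move -1082525/1317708 to the remainder.
  remainder -1082525/1317708*y - 1082525/1317708 ≠ 0; add h_6 = -1082525/1317708*y - 1082525/1317708 to the basis.

The other S-polynomials (S(f_2,f_3), S(f_1,h_4), S(f_2,h_4), S(f_1,h_5), S(f_2,h_5), S(f_3,h_5), S(h_4,h_5), S(f_1,h_6), S(f_2,h_6), S(f_3,h_6), S(h_4,h_6), S(h_5,h_6)) all reduce to 0 modulo the current basis, so we have a Gröbner basis.
Inter-reduce: drop elements whose leading term is divisible by another's, tail-reduce, and make monic.
Reduced Gröbner basis: {x, y + 1}.
Label its elements g_1 = x, g_2 = y + 1.

Reduce p = 7*x*y - 6/5*y - 6/5 modulo G:
  leading term x*y: subtract (7*y)·g_1 from 7*x*y - 6/5*y - 6/5 → -6/5*y - 6/5
  leading term y: subtract (-6/5)·g_2 from -6/5*y - 6/5 → 0
  normal form = 0.
Since the normal form is 0, p ∈ I.

7*x*y - 6/5*y - 6/5 lies in I (it reduces to 0).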